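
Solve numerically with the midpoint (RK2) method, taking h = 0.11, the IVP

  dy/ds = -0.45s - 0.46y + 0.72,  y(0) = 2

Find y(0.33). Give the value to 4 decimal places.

1.9154

Midpoint: k1 = f(s_n, y_n); k2 = f(s_n + h/2, y_n + (h/2)·k1); y_{n+1} = y_n + h·k2.
s=0.000000, y=2.000000:
  k1 = f(0.000000, 2.000000) = -0.200000
  k2 = f(0.055000, 1.989000) = -0.219690
  y ← 2.000000 + 0.11·(-0.219690) = 1.975834
s=0.110000, y=1.975834:
  k1 = f(0.110000, 1.975834) = -0.238384
  k2 = f(0.165000, 1.962723) = -0.257103
  y ← 1.975834 + 0.11·(-0.257103) = 1.947553
s=0.220000, y=1.947553:
  k1 = f(0.220000, 1.947553) = -0.274874
  k2 = f(0.275000, 1.932435) = -0.292670
  y ← 1.947553 + 0.11·(-0.292670) = 1.915359
y(0.33) ≈ 1.9154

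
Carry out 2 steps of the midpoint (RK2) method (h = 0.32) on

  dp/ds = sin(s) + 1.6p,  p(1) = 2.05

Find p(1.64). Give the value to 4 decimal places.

Midpoint: k1 = f(s_n, p_n); k2 = f(s_n + h/2, p_n + (h/2)·k1); p_{n+1} = p_n + h·k2.
s=1.000000, p=2.050000:
  k1 = f(1.000000, 2.050000) = 4.121471
  k2 = f(1.160000, 2.709435) = 5.251900
  p ← 2.050000 + 0.32·5.251900 = 3.730608
s=1.320000, p=3.730608:
  k1 = f(1.320000, 3.730608) = 6.937688
  k2 = f(1.480000, 4.840638) = 8.740902
  p ← 3.730608 + 0.32·8.740902 = 6.527696
p(1.64) ≈ 6.5277

6.5277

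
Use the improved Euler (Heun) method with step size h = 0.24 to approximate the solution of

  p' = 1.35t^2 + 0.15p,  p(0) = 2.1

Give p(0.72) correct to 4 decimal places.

2.5208

Heun: k1 = f(t_n, p_n); k2 = f(t_n + h, p_n + h·k1); p_{n+1} = p_n + (h/2)·(k1 + k2).
t=0.000000, p=2.100000:
  k1 = f(0.000000, 2.100000) = 0.315000
  k2 = f(0.240000, 2.175600) = 0.404100
  p ← 2.100000 + (0.24/2)·(0.315000 + 0.404100) = 2.186292
t=0.240000, p=2.186292:
  k1 = f(0.240000, 2.186292) = 0.405704
  k2 = f(0.480000, 2.283661) = 0.653589
  p ← 2.186292 + (0.24/2)·(0.405704 + 0.653589) = 2.313407
t=0.480000, p=2.313407:
  k1 = f(0.480000, 2.313407) = 0.658051
  k2 = f(0.720000, 2.471339) = 1.070541
  p ← 2.313407 + (0.24/2)·(0.658051 + 1.070541) = 2.520838
p(0.72) ≈ 2.5208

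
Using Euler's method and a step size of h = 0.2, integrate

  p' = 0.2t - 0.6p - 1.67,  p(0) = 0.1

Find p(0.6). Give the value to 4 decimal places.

-0.7954

Euler: p_{n+1} = p_n + h·f(t_n, p_n).
t=0.000000, p=0.100000: f=-1.730000 → p ← 0.100000 + 0.2·(-1.730000) = -0.246000
t=0.200000, p=-0.246000: f=-1.482400 → p ← -0.246000 + 0.2·(-1.482400) = -0.542480
t=0.400000, p=-0.542480: f=-1.264512 → p ← -0.542480 + 0.2·(-1.264512) = -0.795382
p(0.6) ≈ -0.7954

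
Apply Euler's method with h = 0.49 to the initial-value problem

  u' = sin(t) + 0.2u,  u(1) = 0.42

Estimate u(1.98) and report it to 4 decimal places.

1.4475

Euler: u_{n+1} = u_n + h·f(t_n, u_n).
t=1.000000, u=0.420000: f=0.925471 → u ← 0.420000 + 0.49·0.925471 = 0.873481
t=1.490000, u=0.873481: f=1.171434 → u ← 0.873481 + 0.49·1.171434 = 1.447483
u(1.98) ≈ 1.4475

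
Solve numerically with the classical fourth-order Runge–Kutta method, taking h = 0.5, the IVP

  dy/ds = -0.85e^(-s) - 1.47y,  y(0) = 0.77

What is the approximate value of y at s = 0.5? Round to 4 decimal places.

0.1421

RK4: k1 = f(s_n, y_n); k2 = f(s_n + h/2, y_n + (h/2)·k1); k3 = f(s_n + h/2, y_n + (h/2)·k2); k4 = f(s_n + h, y_n + h·k3); y_{n+1} = y_n + (h/6)·(k1 + 2k2 + 2k3 + k4).
s=0.000000, y=0.770000:
  k1 = f(0.000000, 0.770000) = -1.981900
  k2 = f(0.250000, 0.274525) = -1.065532
  k3 = f(0.250000, 0.503617) = -1.402298
  k4 = f(0.500000, 0.068851) = -0.616762
  y ← 0.770000 + (0.5/6)·(k1 + 2k2 + 2k3 + k4) = 0.142140
y(0.5) ≈ 0.1421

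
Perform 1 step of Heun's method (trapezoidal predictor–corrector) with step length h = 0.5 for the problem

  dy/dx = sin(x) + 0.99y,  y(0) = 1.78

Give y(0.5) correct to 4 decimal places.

Heun: k1 = f(x_n, y_n); k2 = f(x_n + h, y_n + h·k1); y_{n+1} = y_n + (h/2)·(k1 + k2).
x=0.000000, y=1.780000:
  k1 = f(0.000000, 1.780000) = 1.762200
  k2 = f(0.500000, 2.661100) = 3.113915
  y ← 1.780000 + (0.5/2)·(1.762200 + 3.113915) = 2.999029
y(0.5) ≈ 2.9990

2.9990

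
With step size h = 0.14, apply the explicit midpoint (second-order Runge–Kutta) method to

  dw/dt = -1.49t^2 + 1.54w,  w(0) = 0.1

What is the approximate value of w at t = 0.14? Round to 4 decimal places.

0.1229

Midpoint: k1 = f(t_n, w_n); k2 = f(t_n + h/2, w_n + (h/2)·k1); w_{n+1} = w_n + h·k2.
t=0.000000, w=0.100000:
  k1 = f(0.000000, 0.100000) = 0.154000
  k2 = f(0.070000, 0.110780) = 0.163300
  w ← 0.100000 + 0.14·0.163300 = 0.122862
w(0.14) ≈ 0.1229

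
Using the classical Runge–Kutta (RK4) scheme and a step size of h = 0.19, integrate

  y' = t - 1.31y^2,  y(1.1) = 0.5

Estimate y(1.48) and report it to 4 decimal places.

RK4: k1 = f(t_n, y_n); k2 = f(t_n + h/2, y_n + (h/2)·k1); k3 = f(t_n + h/2, y_n + (h/2)·k2); k4 = f(t_n + h, y_n + h·k3); y_{n+1} = y_n + (h/6)·(k1 + 2k2 + 2k3 + k4).
t=1.100000, y=0.500000:
  k1 = f(1.100000, 0.500000) = 0.772500
  k2 = f(1.195000, 0.573388) = 0.764307
  k3 = f(1.195000, 0.572609) = 0.765476
  k4 = f(1.290000, 0.645440) = 0.744263
  y ← 0.500000 + (0.19/6)·(k1 + 2k2 + 2k3 + k4) = 0.644917
t=1.290000, y=0.644917:
  k1 = f(1.290000, 0.644917) = 0.745147
  k2 = f(1.385000, 0.715706) = 0.713972
  k3 = f(1.385000, 0.712744) = 0.719514
  k4 = f(1.480000, 0.781625) = 0.679672
  y ← 0.644917 + (0.19/6)·(k1 + 2k2 + 2k3 + k4) = 0.780824
y(1.48) ≈ 0.7808

0.7808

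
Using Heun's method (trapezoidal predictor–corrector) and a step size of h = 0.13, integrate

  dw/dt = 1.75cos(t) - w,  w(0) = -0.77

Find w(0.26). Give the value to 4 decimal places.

Heun: k1 = f(t_n, w_n); k2 = f(t_n + h, w_n + h·k1); w_{n+1} = w_n + (h/2)·(k1 + k2).
t=0.000000, w=-0.770000:
  k1 = f(0.000000, -0.770000) = 2.520000
  k2 = f(0.130000, -0.442400) = 2.177633
  w ← -0.770000 + (0.13/2)·(2.520000 + 2.177633) = -0.464654
t=0.130000, w=-0.464654:
  k1 = f(0.130000, -0.464654) = 2.199887
  k2 = f(0.260000, -0.178669) = 1.869851
  w ← -0.464654 + (0.13/2)·(2.199887 + 1.869851) = -0.200121
w(0.26) ≈ -0.2001

-0.2001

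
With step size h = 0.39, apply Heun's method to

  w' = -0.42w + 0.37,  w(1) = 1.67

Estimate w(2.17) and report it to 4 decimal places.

Heun: k1 = f(t_n, w_n); k2 = f(t_n + h, w_n + h·k1); w_{n+1} = w_n + (h/2)·(k1 + k2).
t=1.000000, w=1.670000:
  k1 = f(1.000000, 1.670000) = -0.331400
  k2 = f(1.390000, 1.540754) = -0.277117
  w ← 1.670000 + (0.39/2)·(-0.331400 + (-0.277117)) = 1.551339
t=1.390000, w=1.551339:
  k1 = f(1.390000, 1.551339) = -0.281562
  k2 = f(1.780000, 1.441530) = -0.235443
  w ← 1.551339 + (0.39/2)·(-0.281562 + (-0.235443)) = 1.450523
t=1.780000, w=1.450523:
  k1 = f(1.780000, 1.450523) = -0.239220
  k2 = f(2.170000, 1.357228) = -0.200036
  w ← 1.450523 + (0.39/2)·(-0.239220 + (-0.200036)) = 1.364868
w(2.17) ≈ 1.3649

1.3649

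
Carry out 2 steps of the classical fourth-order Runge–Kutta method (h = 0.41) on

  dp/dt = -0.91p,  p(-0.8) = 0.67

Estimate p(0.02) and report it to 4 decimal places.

0.3177

RK4: k1 = f(t_n, p_n); k2 = f(t_n + h/2, p_n + (h/2)·k1); k3 = f(t_n + h/2, p_n + (h/2)·k2); k4 = f(t_n + h, p_n + h·k3); p_{n+1} = p_n + (h/6)·(k1 + 2k2 + 2k3 + k4).
t=-0.800000, p=0.670000:
  k1 = f(-0.800000, 0.670000) = -0.609700
  k2 = f(-0.595000, 0.545011) = -0.495960
  k3 = f(-0.595000, 0.568328) = -0.517179
  k4 = f(-0.390000, 0.457957) = -0.416741
  p ← 0.670000 + (0.41/6)·(k1 + 2k2 + 2k3 + k4) = 0.461398
t=-0.390000, p=0.461398:
  k1 = f(-0.390000, 0.461398) = -0.419872
  k2 = f(-0.185000, 0.375324) = -0.341545
  k3 = f(-0.185000, 0.391381) = -0.356157
  k4 = f(0.020000, 0.315373) = -0.286990
  p ← 0.461398 + (0.41/6)·(k1 + 2k2 + 2k3 + k4) = 0.317743
p(0.02) ≈ 0.3177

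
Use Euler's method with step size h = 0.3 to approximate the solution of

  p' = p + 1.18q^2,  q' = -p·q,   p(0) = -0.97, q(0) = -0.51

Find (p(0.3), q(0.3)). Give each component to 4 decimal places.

-1.1689, -0.6584

Euler on (p,q): p_{n+1} = p_n + h·p', q_{n+1} = q_n + h·q'.
0.000000: (-0.970000, -0.510000); f=(-0.663082, -0.494700) → (-1.168925, -0.658410)
(p(0.3), q(0.3)) ≈ (-1.1689, -0.6584)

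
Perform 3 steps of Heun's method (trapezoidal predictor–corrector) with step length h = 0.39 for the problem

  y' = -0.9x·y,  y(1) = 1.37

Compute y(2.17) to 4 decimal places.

0.2963

Heun: k1 = f(x_n, y_n); k2 = f(x_n + h, y_n + h·k1); y_{n+1} = y_n + (h/2)·(k1 + k2).
x=1.000000, y=1.370000:
  k1 = f(1.000000, 1.370000) = -1.233000
  k2 = f(1.390000, 0.889130) = -1.112302
  y ← 1.370000 + (0.39/2)·(-1.233000 + (-1.112302)) = 0.912666
x=1.390000, y=0.912666:
  k1 = f(1.390000, 0.912666) = -1.141745
  k2 = f(1.780000, 0.467385) = -0.748752
  y ← 0.912666 + (0.39/2)·(-1.141745 + (-0.748752)) = 0.544019
x=1.780000, y=0.544019:
  k1 = f(1.780000, 0.544019) = -0.871519
  k2 = f(2.170000, 0.204127) = -0.398660
  y ← 0.544019 + (0.39/2)·(-0.871519 + (-0.398660)) = 0.296334
y(2.17) ≈ 0.2963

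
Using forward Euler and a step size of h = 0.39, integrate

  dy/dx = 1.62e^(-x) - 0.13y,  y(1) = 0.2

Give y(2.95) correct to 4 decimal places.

Euler: y_{n+1} = y_n + h·f(x_n, y_n).
x=1.000000, y=0.200000: f=0.569965 → y ← 0.200000 + 0.39·0.569965 = 0.422286
x=1.390000, y=0.422286: f=0.348605 → y ← 0.422286 + 0.39·0.348605 = 0.558242
x=1.780000, y=0.558242: f=0.200622 → y ← 0.558242 + 0.39·0.200622 = 0.636485
x=2.170000, y=0.636485: f=0.102225 → y ← 0.636485 + 0.39·0.102225 = 0.676352
x=2.560000, y=0.676352: f=0.037308 → y ← 0.676352 + 0.39·0.037308 = 0.690903
y(2.95) ≈ 0.6909

0.6909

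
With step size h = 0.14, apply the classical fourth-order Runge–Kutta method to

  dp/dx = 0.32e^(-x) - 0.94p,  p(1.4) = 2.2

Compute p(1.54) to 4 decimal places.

1.9384

RK4: k1 = f(x_n, p_n); k2 = f(x_n + h/2, p_n + (h/2)·k1); k3 = f(x_n + h/2, p_n + (h/2)·k2); k4 = f(x_n + h, p_n + h·k3); p_{n+1} = p_n + (h/6)·(k1 + 2k2 + 2k3 + k4).
x=1.400000, p=2.200000:
  k1 = f(1.400000, 2.200000) = -1.989089
  k2 = f(1.470000, 2.060764) = -1.863542
  k3 = f(1.470000, 2.069552) = -1.871803
  k4 = f(1.540000, 1.937948) = -1.753069
  p ← 2.200000 + (0.14/6)·(k1 + 2k2 + 2k3 + k4) = 1.938367
p(1.54) ≈ 1.9384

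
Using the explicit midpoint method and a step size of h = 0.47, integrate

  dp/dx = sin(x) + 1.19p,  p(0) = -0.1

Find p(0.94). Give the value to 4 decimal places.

Midpoint: k1 = f(x_n, p_n); k2 = f(x_n + h/2, p_n + (h/2)·k1); p_{n+1} = p_n + h·k2.
x=0.000000, p=-0.100000:
  k1 = f(0.000000, -0.100000) = -0.119000
  k2 = f(0.235000, -0.127965) = 0.080565
  p ← -0.100000 + 0.47·0.080565 = -0.062135
x=0.470000, p=-0.062135:
  k1 = f(0.470000, -0.062135) = 0.378946
  k2 = f(0.705000, 0.026918) = 0.680066
  p ← -0.062135 + 0.47·0.680066 = 0.257496
p(0.94) ≈ 0.2575

0.2575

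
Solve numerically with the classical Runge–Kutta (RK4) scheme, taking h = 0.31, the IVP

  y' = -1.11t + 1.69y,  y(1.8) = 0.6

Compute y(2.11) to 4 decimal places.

RK4: k1 = f(t_n, y_n); k2 = f(t_n + h/2, y_n + (h/2)·k1); k3 = f(t_n + h/2, y_n + (h/2)·k2); k4 = f(t_n + h, y_n + h·k3); y_{n+1} = y_n + (h/6)·(k1 + 2k2 + 2k3 + k4).
t=1.800000, y=0.600000:
  k1 = f(1.800000, 0.600000) = -0.984000
  k2 = f(1.955000, 0.447480) = -1.413809
  k3 = f(1.955000, 0.380860) = -1.526397
  k4 = f(2.110000, 0.126817) = -2.127780
  y ← 0.600000 + (0.31/6)·(k1 + 2k2 + 2k3 + k4) = 0.135403
y(2.11) ≈ 0.1354

0.1354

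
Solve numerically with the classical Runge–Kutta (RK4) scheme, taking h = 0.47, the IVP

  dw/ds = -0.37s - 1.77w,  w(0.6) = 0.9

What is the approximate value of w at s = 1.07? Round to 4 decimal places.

0.2920

RK4: k1 = f(s_n, w_n); k2 = f(s_n + h/2, w_n + (h/2)·k1); k3 = f(s_n + h/2, w_n + (h/2)·k2); k4 = f(s_n + h, w_n + h·k3); w_{n+1} = w_n + (h/6)·(k1 + 2k2 + 2k3 + k4).
s=0.600000, w=0.900000:
  k1 = f(0.600000, 0.900000) = -1.815000
  k2 = f(0.835000, 0.473475) = -1.147001
  k3 = f(0.835000, 0.630455) = -1.424855
  k4 = f(1.070000, 0.230318) = -0.803563
  w ← 0.900000 + (0.47/6)·(k1 + 2k2 + 2k3 + k4) = 0.291955
w(1.07) ≈ 0.2920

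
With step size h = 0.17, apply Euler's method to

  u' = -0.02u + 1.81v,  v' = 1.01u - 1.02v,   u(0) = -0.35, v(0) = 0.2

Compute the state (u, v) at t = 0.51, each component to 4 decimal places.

-0.2415, -0.0125

Euler on (u,v): u_{n+1} = u_n + h·u', v_{n+1} = v_n + h·v'.
0.000000: (-0.350000, 0.200000); f=(0.369000, -0.557500) → (-0.287270, 0.105225)
0.170000: (-0.287270, 0.105225); f=(0.196203, -0.397472) → (-0.253916, 0.037655)
0.340000: (-0.253916, 0.037655); f=(0.073233, -0.294863) → (-0.241466, -0.012472)
(u(0.51), v(0.51)) ≈ (-0.2415, -0.0125)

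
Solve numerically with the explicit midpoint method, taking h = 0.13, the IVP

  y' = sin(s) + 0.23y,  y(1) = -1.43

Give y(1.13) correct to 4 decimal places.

Midpoint: k1 = f(s_n, y_n); k2 = f(s_n + h/2, y_n + (h/2)·k1); y_{n+1} = y_n + h·k2.
s=1.000000, y=-1.430000:
  k1 = f(1.000000, -1.430000) = 0.512571
  k2 = f(1.065000, -1.396683) = 0.553552
  y ← -1.430000 + 0.13·0.553552 = -1.358038
y(1.13) ≈ -1.3580

-1.3580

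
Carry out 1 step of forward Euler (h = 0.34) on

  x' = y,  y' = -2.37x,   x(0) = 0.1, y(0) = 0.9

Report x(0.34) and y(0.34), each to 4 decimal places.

0.4060, 0.8194

Euler on (x,y): x_{n+1} = x_n + h·x', y_{n+1} = y_n + h·y'.
0.000000: (0.100000, 0.900000); f=(0.900000, -0.237000) → (0.406000, 0.819420)
(x(0.34), y(0.34)) ≈ (0.4060, 0.8194)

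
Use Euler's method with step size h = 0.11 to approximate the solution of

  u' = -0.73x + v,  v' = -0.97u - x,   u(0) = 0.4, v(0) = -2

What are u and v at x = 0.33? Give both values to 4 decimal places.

-0.2993, -2.0925

Euler on (u,v): u_{n+1} = u_n + h·u', v_{n+1} = v_n + h·v'.
0.000000: (0.400000, -2.000000); f=(-2.000000, -0.388000) → (0.180000, -2.042680)
0.110000: (0.180000, -2.042680); f=(-2.122980, -0.284600) → (-0.053528, -2.073986)
0.220000: (-0.053528, -2.073986); f=(-2.234586, -0.168078) → (-0.299332, -2.092475)
(u(0.33), v(0.33)) ≈ (-0.2993, -2.0925)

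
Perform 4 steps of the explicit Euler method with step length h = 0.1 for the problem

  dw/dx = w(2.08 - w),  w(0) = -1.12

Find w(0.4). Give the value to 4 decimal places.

-4.2075

Euler: w_{n+1} = w_n + h·f(x_n, w_n).
x=0.000000, w=-1.120000: f=-3.584000 → w ← -1.120000 + 0.1·(-3.584000) = -1.478400
x=0.100000, w=-1.478400: f=-5.260739 → w ← -1.478400 + 0.1·(-5.260739) = -2.004474
x=0.200000, w=-2.004474: f=-8.187221 → w ← -2.004474 + 0.1·(-8.187221) = -2.823196
x=0.300000, w=-2.823196: f=-13.842683 → w ← -2.823196 + 0.1·(-13.842683) = -4.207464
w(0.4) ≈ -4.2075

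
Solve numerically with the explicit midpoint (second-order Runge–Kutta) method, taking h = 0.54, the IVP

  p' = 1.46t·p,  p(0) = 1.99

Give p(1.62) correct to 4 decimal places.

Midpoint: k1 = f(t_n, p_n); k2 = f(t_n + h/2, p_n + (h/2)·k1); p_{n+1} = p_n + h·k2.
t=0.000000, p=1.990000:
  k1 = f(0.000000, 1.990000) = 0.000000
  k2 = f(0.270000, 1.990000) = 0.784458
  p ← 1.990000 + 0.54·0.784458 = 2.413607
t=0.540000, p=2.413607:
  k1 = f(0.540000, 2.413607) = 1.902888
  k2 = f(0.810000, 2.927387) = 3.461928
  p ← 2.413607 + 0.54·3.461928 = 4.283048
t=1.080000, p=4.283048:
  k1 = f(1.080000, 4.283048) = 6.753511
  k2 = f(1.350000, 6.106496) = 12.035904
  p ← 4.283048 + 0.54·12.035904 = 10.782437
p(1.62) ≈ 10.7824

10.7824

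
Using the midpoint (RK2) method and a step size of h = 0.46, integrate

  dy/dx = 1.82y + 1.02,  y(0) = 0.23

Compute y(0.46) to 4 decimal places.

Midpoint: k1 = f(x_n, y_n); k2 = f(x_n + h/2, y_n + (h/2)·k1); y_{n+1} = y_n + h·k2.
x=0.000000, y=0.230000:
  k1 = f(0.000000, 0.230000) = 1.438600
  k2 = f(0.230000, 0.560878) = 2.040798
  y ← 0.230000 + 0.46·2.040798 = 1.168767
y(0.46) ≈ 1.1688

1.1688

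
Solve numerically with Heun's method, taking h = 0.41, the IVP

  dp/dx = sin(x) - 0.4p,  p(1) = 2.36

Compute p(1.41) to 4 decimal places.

Heun: k1 = f(x_n, p_n); k2 = f(x_n + h, p_n + h·k1); p_{n+1} = p_n + (h/2)·(k1 + k2).
x=1.000000, p=2.360000:
  k1 = f(1.000000, 2.360000) = -0.102529
  k2 = f(1.410000, 2.317963) = 0.059915
  p ← 2.360000 + (0.41/2)·(-0.102529 + 0.059915) = 2.351264
p(1.41) ≈ 2.3513

2.3513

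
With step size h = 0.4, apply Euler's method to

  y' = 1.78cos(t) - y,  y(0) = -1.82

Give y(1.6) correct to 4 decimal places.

0.7096

Euler: y_{n+1} = y_n + h·f(t_n, y_n).
t=0.000000, y=-1.820000: f=3.600000 → y ← -1.820000 + 0.4·3.600000 = -0.380000
t=0.400000, y=-0.380000: f=2.019489 → y ← -0.380000 + 0.4·2.019489 = 0.427795
t=0.800000, y=0.427795: f=0.812343 → y ← 0.427795 + 0.4·0.812343 = 0.752732
t=1.200000, y=0.752732: f=-0.107736 → y ← 0.752732 + 0.4·(-0.107736) = 0.709638
y(1.6) ≈ 0.7096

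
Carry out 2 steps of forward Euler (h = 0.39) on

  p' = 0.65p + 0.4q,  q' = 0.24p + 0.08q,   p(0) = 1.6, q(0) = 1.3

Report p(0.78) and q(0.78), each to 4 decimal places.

Euler on (p,q): p_{n+1} = p_n + h·p', q_{n+1} = q_n + h·q'.
0.000000: (1.600000, 1.300000); f=(1.560000, 0.488000) → (2.208400, 1.490320)
0.390000: (2.208400, 1.490320); f=(2.031588, 0.649242) → (3.000719, 1.743524)
(p(0.78), q(0.78)) ≈ (3.0007, 1.7435)

3.0007, 1.7435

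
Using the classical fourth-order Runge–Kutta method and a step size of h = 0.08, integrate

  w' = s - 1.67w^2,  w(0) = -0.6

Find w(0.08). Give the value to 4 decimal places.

RK4: k1 = f(s_n, w_n); k2 = f(s_n + h/2, w_n + (h/2)·k1); k3 = f(s_n + h/2, w_n + (h/2)·k2); k4 = f(s_n + h, w_n + h·k3); w_{n+1} = w_n + (h/6)·(k1 + 2k2 + 2k3 + k4).
s=0.000000, w=-0.600000:
  k1 = f(0.000000, -0.600000) = -0.601200
  k2 = f(0.040000, -0.624048) = -0.610358
  k3 = f(0.040000, -0.624414) = -0.611122
  k4 = f(0.080000, -0.648890) = -0.623167
  w ← -0.600000 + (0.08/6)·(k1 + 2k2 + 2k3 + k4) = -0.648898
w(0.08) ≈ -0.6489

-0.6489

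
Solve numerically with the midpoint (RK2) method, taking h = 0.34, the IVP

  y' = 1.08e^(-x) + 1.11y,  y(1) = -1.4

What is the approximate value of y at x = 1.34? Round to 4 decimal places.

-1.8886

Midpoint: k1 = f(x_n, y_n); k2 = f(x_n + h/2, y_n + (h/2)·k1); y_{n+1} = y_n + h·k2.
x=1.000000, y=-1.400000:
  k1 = f(1.000000, -1.400000) = -1.156690
  k2 = f(1.170000, -1.596637) = -1.437071
  y ← -1.400000 + 0.34·(-1.437071) = -1.888604
y(1.34) ≈ -1.8886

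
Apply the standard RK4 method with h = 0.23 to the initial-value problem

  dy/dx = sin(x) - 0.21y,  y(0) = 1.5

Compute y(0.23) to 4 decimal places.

1.4552

RK4: k1 = f(x_n, y_n); k2 = f(x_n + h/2, y_n + (h/2)·k1); k3 = f(x_n + h/2, y_n + (h/2)·k2); k4 = f(x_n + h, y_n + h·k3); y_{n+1} = y_n + (h/6)·(k1 + 2k2 + 2k3 + k4).
x=0.000000, y=1.500000:
  k1 = f(0.000000, 1.500000) = -0.315000
  k2 = f(0.115000, 1.463775) = -0.192646
  k3 = f(0.115000, 1.477846) = -0.195601
  k4 = f(0.230000, 1.455012) = -0.077575
  y ← 1.500000 + (0.23/6)·(k1 + 2k2 + 2k3 + k4) = 1.455186
y(0.23) ≈ 1.4552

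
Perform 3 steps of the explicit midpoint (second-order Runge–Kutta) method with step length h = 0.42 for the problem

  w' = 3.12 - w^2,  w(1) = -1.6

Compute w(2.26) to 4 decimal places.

Midpoint: k1 = f(x_n, w_n); k2 = f(x_n + h/2, w_n + (h/2)·k1); w_{n+1} = w_n + h·k2.
x=1.000000, w=-1.600000:
  k1 = f(1.000000, -1.600000) = 0.560000
  k2 = f(1.210000, -1.482400) = 0.922490
  w ← -1.600000 + 0.42·0.922490 = -1.212554
x=1.420000, w=-1.212554:
  k1 = f(1.420000, -1.212554) = 1.649713
  k2 = f(1.630000, -0.866114) = 2.369846
  w ← -1.212554 + 0.42·2.369846 = -0.217219
x=1.840000, w=-0.217219:
  k1 = f(1.840000, -0.217219) = 3.072816
  k2 = f(2.050000, 0.428072) = 2.936754
  w ← -0.217219 + 0.42·2.936754 = 1.016218
w(2.26) ≈ 1.0162

1.0162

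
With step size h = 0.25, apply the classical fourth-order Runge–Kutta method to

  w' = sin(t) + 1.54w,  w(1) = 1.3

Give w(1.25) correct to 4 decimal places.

2.1837

RK4: k1 = f(t_n, w_n); k2 = f(t_n + h/2, w_n + (h/2)·k1); k3 = f(t_n + h/2, w_n + (h/2)·k2); k4 = f(t_n + h, w_n + h·k3); w_{n+1} = w_n + (h/6)·(k1 + 2k2 + 2k3 + k4).
t=1.000000, w=1.300000:
  k1 = f(1.000000, 1.300000) = 2.843471
  k2 = f(1.125000, 1.655434) = 3.451636
  k3 = f(1.125000, 1.731454) = 3.568707
  k4 = f(1.250000, 2.192177) = 4.324937
  w ← 1.300000 + (0.25/6)·(k1 + 2k2 + 2k3 + k4) = 2.183712
w(1.25) ≈ 2.1837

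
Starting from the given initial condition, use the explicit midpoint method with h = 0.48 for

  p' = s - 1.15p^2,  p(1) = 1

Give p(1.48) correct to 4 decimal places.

Midpoint: k1 = f(s_n, p_n); k2 = f(s_n + h/2, p_n + (h/2)·k1); p_{n+1} = p_n + h·k2.
s=1.000000, p=1.000000:
  k1 = f(1.000000, 1.000000) = -0.150000
  k2 = f(1.240000, 0.964000) = 0.171310
  p ← 1.000000 + 0.48·0.171310 = 1.082229
p(1.48) ≈ 1.0822

1.0822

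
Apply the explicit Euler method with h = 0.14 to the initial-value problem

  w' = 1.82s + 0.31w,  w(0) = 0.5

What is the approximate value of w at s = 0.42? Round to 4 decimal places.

0.6765

Euler: w_{n+1} = w_n + h·f(s_n, w_n).
s=0.000000, w=0.500000: f=0.155000 → w ← 0.500000 + 0.14·0.155000 = 0.521700
s=0.140000, w=0.521700: f=0.416527 → w ← 0.521700 + 0.14·0.416527 = 0.580014
s=0.280000, w=0.580014: f=0.689404 → w ← 0.580014 + 0.14·0.689404 = 0.676530
w(0.42) ≈ 0.6765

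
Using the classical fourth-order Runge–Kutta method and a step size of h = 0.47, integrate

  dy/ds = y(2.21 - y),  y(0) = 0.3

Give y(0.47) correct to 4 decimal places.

RK4: k1 = f(s_n, y_n); k2 = f(s_n + h/2, y_n + (h/2)·k1); k3 = f(s_n + h/2, y_n + (h/2)·k2); k4 = f(s_n + h, y_n + h·k3); y_{n+1} = y_n + (h/6)·(k1 + 2k2 + 2k3 + k4).
s=0.000000, y=0.300000:
  k1 = f(0.000000, 0.300000) = 0.573000
  k2 = f(0.235000, 0.434655) = 0.771663
  k3 = f(0.235000, 0.481341) = 0.832074
  k4 = f(0.470000, 0.691075) = 1.049691
  y ← 0.300000 + (0.47/6)·(k1 + 2k2 + 2k3 + k4) = 0.678363
y(0.47) ≈ 0.6784

0.6784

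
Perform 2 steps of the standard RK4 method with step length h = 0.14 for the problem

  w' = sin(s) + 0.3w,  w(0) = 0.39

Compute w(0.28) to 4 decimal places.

0.4642

RK4: k1 = f(s_n, w_n); k2 = f(s_n + h/2, w_n + (h/2)·k1); k3 = f(s_n + h/2, w_n + (h/2)·k2); k4 = f(s_n + h, w_n + h·k3); w_{n+1} = w_n + (h/6)·(k1 + 2k2 + 2k3 + k4).
s=0.000000, w=0.390000:
  k1 = f(0.000000, 0.390000) = 0.117000
  k2 = f(0.070000, 0.398190) = 0.189400
  k3 = f(0.070000, 0.403258) = 0.190920
  k4 = f(0.140000, 0.416729) = 0.264562
  w ← 0.390000 + (0.14/6)·(k1 + 2k2 + 2k3 + k4) = 0.416651
s=0.140000, w=0.416651:
  k1 = f(0.140000, 0.416651) = 0.264539
  k2 = f(0.210000, 0.435169) = 0.339011
  k3 = f(0.210000, 0.440382) = 0.340575
  k4 = f(0.280000, 0.464332) = 0.415655
  w ← 0.416651 + (0.14/6)·(k1 + 2k2 + 2k3 + k4) = 0.464237
w(0.28) ≈ 0.4642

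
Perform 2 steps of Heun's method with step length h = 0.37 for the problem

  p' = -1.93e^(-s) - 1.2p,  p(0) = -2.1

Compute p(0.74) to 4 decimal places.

Heun: k1 = f(s_n, p_n); k2 = f(s_n + h, p_n + h·k1); p_{n+1} = p_n + (h/2)·(k1 + k2).
s=0.000000, p=-2.100000:
  k1 = f(0.000000, -2.100000) = 0.590000
  k2 = f(0.370000, -1.881700) = 0.924923
  p ← -2.100000 + (0.37/2)·(0.590000 + 0.924923) = -1.819739
s=0.370000, p=-1.819739:
  k1 = f(0.370000, -1.819739) = 0.850570
  k2 = f(0.740000, -1.505028) = 0.885204
  p ← -1.819739 + (0.37/2)·(0.850570 + 0.885204) = -1.498621
p(0.74) ≈ -1.4986

-1.4986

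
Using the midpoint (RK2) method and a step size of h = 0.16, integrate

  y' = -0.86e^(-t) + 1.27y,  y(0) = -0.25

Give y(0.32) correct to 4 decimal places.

-0.6672

Midpoint: k1 = f(t_n, y_n); k2 = f(t_n + h/2, y_n + (h/2)·k1); y_{n+1} = y_n + h·k2.
t=0.000000, y=-0.250000:
  k1 = f(0.000000, -0.250000) = -1.177500
  k2 = f(0.080000, -0.344200) = -1.231014
  y ← -0.250000 + 0.16·(-1.231014) = -0.446962
t=0.160000, y=-0.446962:
  k1 = f(0.160000, -0.446962) = -1.300486
  k2 = f(0.240000, -0.551001) = -1.376271
  y ← -0.446962 + 0.16·(-1.376271) = -0.667166
y(0.32) ≈ -0.6672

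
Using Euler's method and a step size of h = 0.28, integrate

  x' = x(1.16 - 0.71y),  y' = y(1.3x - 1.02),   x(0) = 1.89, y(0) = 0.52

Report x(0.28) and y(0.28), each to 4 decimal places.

2.3085, 0.7292

Euler on (x,y): x_{n+1} = x_n + h·x', y_{n+1} = y_n + h·y'.
0.000000: (1.890000, 0.520000); f=(1.494612, 0.747240) → (2.308491, 0.729227)
(x(0.28), y(0.28)) ≈ (2.3085, 0.7292)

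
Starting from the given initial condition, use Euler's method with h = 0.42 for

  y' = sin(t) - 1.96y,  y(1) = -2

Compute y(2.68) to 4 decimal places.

Euler: y_{n+1} = y_n + h·f(t_n, y_n).
t=1.000000, y=-2.000000: f=4.761471 → y ← -2.000000 + 0.42·4.761471 = -0.000182
t=1.420000, y=-0.000182: f=0.989009 → y ← -0.000182 + 0.42·0.989009 = 0.415202
t=1.840000, y=0.415202: f=0.150188 → y ← 0.415202 + 0.42·0.150188 = 0.478280
t=2.260000, y=0.478280: f=-0.165677 → y ← 0.478280 + 0.42·(-0.165677) = 0.408696
y(2.68) ≈ 0.4087

0.4087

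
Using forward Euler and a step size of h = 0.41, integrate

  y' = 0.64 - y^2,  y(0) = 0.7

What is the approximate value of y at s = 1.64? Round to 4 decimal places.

Euler: y_{n+1} = y_n + h·f(s_n, y_n).
s=0.000000, y=0.700000: f=0.150000 → y ← 0.700000 + 0.41·0.150000 = 0.761500
s=0.410000, y=0.761500: f=0.060118 → y ← 0.761500 + 0.41·0.060118 = 0.786148
s=0.820000, y=0.786148: f=0.021971 → y ← 0.786148 + 0.41·0.021971 = 0.795156
s=1.230000, y=0.795156: f=0.007726 → y ← 0.795156 + 0.41·0.007726 = 0.798324
y(1.64) ≈ 0.7983

0.7983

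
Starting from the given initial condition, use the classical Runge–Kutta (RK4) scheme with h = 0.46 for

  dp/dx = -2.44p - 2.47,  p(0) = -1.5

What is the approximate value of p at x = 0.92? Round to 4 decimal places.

RK4: k1 = f(x_n, p_n); k2 = f(x_n + h/2, p_n + (h/2)·k1); k3 = f(x_n + h/2, p_n + (h/2)·k2); k4 = f(x_n + h, p_n + h·k3); p_{n+1} = p_n + (h/6)·(k1 + 2k2 + 2k3 + k4).
x=0.000000, p=-1.500000:
  k1 = f(0.000000, -1.500000) = 1.190000
  k2 = f(0.230000, -1.226300) = 0.522172
  k3 = f(0.230000, -1.379900) = 0.896957
  k4 = f(0.460000, -1.087400) = 0.183255
  p ← -1.500000 + (0.46/6)·(k1 + 2k2 + 2k3 + k4) = -1.177117
x=0.460000, p=-1.177117:
  k1 = f(0.460000, -1.177117) = 0.402166
  k2 = f(0.690000, -1.084619) = 0.176471
  k3 = f(0.690000, -1.136529) = 0.303131
  k4 = f(0.920000, -1.037677) = 0.061932
  p ← -1.177117 + (0.46/6)·(k1 + 2k2 + 2k3 + k4) = -1.067998
p(0.92) ≈ -1.0680

-1.0680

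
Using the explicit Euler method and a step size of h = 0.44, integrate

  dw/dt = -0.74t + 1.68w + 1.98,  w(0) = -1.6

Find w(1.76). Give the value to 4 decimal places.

Euler: w_{n+1} = w_n + h·f(t_n, w_n).
t=0.000000, w=-1.600000: f=-0.708000 → w ← -1.600000 + 0.44·(-0.708000) = -1.911520
t=0.440000, w=-1.911520: f=-1.556954 → w ← -1.911520 + 0.44·(-1.556954) = -2.596580
t=0.880000, w=-2.596580: f=-3.033454 → w ← -2.596580 + 0.44·(-3.033454) = -3.931299
t=1.320000, w=-3.931299: f=-5.601383 → w ← -3.931299 + 0.44·(-5.601383) = -6.395908
w(1.76) ≈ -6.3959

-6.3959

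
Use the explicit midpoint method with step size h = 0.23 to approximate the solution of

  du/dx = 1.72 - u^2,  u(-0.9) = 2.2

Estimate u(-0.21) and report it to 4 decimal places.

1.4741

Midpoint: k1 = f(x_n, u_n); k2 = f(x_n + h/2, u_n + (h/2)·k1); u_{n+1} = u_n + h·k2.
x=-0.900000, u=2.200000:
  k1 = f(-0.900000, 2.200000) = -3.120000
  k2 = f(-0.785000, 1.841200) = -1.670017
  u ← 2.200000 + 0.23·(-1.670017) = 1.815896
x=-0.670000, u=1.815896:
  k1 = f(-0.670000, 1.815896) = -1.577478
  k2 = f(-0.555000, 1.634486) = -0.951544
  u ← 1.815896 + 0.23·(-0.951544) = 1.597041
x=-0.440000, u=1.597041:
  k1 = f(-0.440000, 1.597041) = -0.830539
  k2 = f(-0.325000, 1.501529) = -0.534589
  u ← 1.597041 + 0.23·(-0.534589) = 1.474085
u(-0.21) ≈ 1.4741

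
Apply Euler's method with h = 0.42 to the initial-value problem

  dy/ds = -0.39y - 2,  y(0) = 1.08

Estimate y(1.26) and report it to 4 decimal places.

-1.4983

Euler: y_{n+1} = y_n + h·f(s_n, y_n).
s=0.000000, y=1.080000: f=-2.421200 → y ← 1.080000 + 0.42·(-2.421200) = 0.063096
s=0.420000, y=0.063096: f=-2.024607 → y ← 0.063096 + 0.42·(-2.024607) = -0.787239
s=0.840000, y=-0.787239: f=-1.692977 → y ← -0.787239 + 0.42·(-1.692977) = -1.498289
y(1.26) ≈ -1.4983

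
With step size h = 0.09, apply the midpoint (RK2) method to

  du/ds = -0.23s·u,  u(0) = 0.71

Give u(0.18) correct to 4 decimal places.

0.7074

Midpoint: k1 = f(s_n, u_n); k2 = f(s_n + h/2, u_n + (h/2)·k1); u_{n+1} = u_n + h·k2.
s=0.000000, u=0.710000:
  k1 = f(0.000000, 0.710000) = 0.000000
  k2 = f(0.045000, 0.710000) = -0.007348
  u ← 0.710000 + 0.09·(-0.007348) = 0.709339
s=0.090000, u=0.709339:
  k1 = f(0.090000, 0.709339) = -0.014683
  k2 = f(0.135000, 0.708678) = -0.022004
  u ← 0.709339 + 0.09·(-0.022004) = 0.707358
u(0.18) ≈ 0.7074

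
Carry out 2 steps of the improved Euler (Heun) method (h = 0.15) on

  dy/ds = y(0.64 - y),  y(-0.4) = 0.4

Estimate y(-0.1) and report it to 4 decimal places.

0.4280

Heun: k1 = f(s_n, y_n); k2 = f(s_n + h, y_n + h·k1); y_{n+1} = y_n + (h/2)·(k1 + k2).
s=-0.400000, y=0.400000:
  k1 = f(-0.400000, 0.400000) = 0.096000
  k2 = f(-0.250000, 0.414400) = 0.093489
  y ← 0.400000 + (0.15/2)·(0.096000 + 0.093489) = 0.414212
s=-0.250000, y=0.414212:
  k1 = f(-0.250000, 0.414212) = 0.093524
  k2 = f(-0.100000, 0.428240) = 0.090684
  y ← 0.414212 + (0.15/2)·(0.093524 + 0.090684) = 0.428027
y(-0.1) ≈ 0.4280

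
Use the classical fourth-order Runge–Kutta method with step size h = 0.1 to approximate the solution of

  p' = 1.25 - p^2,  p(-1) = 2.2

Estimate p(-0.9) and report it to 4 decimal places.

RK4: k1 = f(x_n, p_n); k2 = f(x_n + h/2, p_n + (h/2)·k1); k3 = f(x_n + h/2, p_n + (h/2)·k2); k4 = f(x_n + h, p_n + h·k3); p_{n+1} = p_n + (h/6)·(k1 + 2k2 + 2k3 + k4).
x=-1.000000, p=2.200000:
  k1 = f(-1.000000, 2.200000) = -3.590000
  k2 = f(-0.950000, 2.020500) = -2.832420
  k3 = f(-0.950000, 2.058379) = -2.986924
  k4 = f(-0.900000, 1.901308) = -2.364971
  p ← 2.200000 + (0.1/6)·(k1 + 2k2 + 2k3 + k4) = 1.906772
p(-0.9) ≈ 1.9068

1.9068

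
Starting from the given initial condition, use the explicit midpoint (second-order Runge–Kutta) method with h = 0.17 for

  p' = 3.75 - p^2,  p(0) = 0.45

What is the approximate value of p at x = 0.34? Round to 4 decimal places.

Midpoint: k1 = f(x_n, p_n); k2 = f(x_n + h/2, p_n + (h/2)·k1); p_{n+1} = p_n + h·k2.
x=0.000000, p=0.450000:
  k1 = f(0.000000, 0.450000) = 3.547500
  k2 = f(0.085000, 0.751537) = 3.185191
  p ← 0.450000 + 0.17·3.185191 = 0.991483
x=0.170000, p=0.991483:
  k1 = f(0.170000, 0.991483) = 2.766962
  k2 = f(0.255000, 1.226674) = 2.245270
  p ← 0.991483 + 0.17·2.245270 = 1.373178
p(0.34) ≈ 1.3732

1.3732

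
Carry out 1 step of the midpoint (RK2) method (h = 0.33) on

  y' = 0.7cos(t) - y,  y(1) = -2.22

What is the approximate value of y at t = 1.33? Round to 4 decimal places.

-1.5377

Midpoint: k1 = f(t_n, y_n); k2 = f(t_n + h/2, y_n + (h/2)·k1); y_{n+1} = y_n + h·k2.
t=1.000000, y=-2.220000:
  k1 = f(1.000000, -2.220000) = 2.598212
  k2 = f(1.165000, -1.791295) = 2.067620
  y ← -2.220000 + 0.33·2.067620 = -1.537685
y(1.33) ≈ -1.5377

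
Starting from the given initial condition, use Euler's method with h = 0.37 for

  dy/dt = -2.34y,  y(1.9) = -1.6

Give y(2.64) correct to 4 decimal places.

Euler: y_{n+1} = y_n + h·f(t_n, y_n).
t=1.900000, y=-1.600000: f=3.744000 → y ← -1.600000 + 0.37·3.744000 = -0.214720
t=2.270000, y=-0.214720: f=0.502445 → y ← -0.214720 + 0.37·0.502445 = -0.028815
y(2.64) ≈ -0.0288

-0.0288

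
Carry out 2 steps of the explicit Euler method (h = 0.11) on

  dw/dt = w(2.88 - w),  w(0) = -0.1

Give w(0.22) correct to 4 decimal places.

-0.1768

Euler: w_{n+1} = w_n + h·f(t_n, w_n).
t=0.000000, w=-0.100000: f=-0.298000 → w ← -0.100000 + 0.11·(-0.298000) = -0.132780
t=0.110000, w=-0.132780: f=-0.400037 → w ← -0.132780 + 0.11·(-0.400037) = -0.176784
w(0.22) ≈ -0.1768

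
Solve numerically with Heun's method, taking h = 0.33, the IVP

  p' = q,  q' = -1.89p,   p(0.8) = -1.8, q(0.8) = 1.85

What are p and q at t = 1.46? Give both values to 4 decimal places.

Heun on (p,q): k1 = f(t_n, state_n); k2 = f(t_n + h, state_n + h·k1); state_{n+1} = state_n + (h/2)·(k1 + k2).
0.800000: (-1.800000, 1.850000)
  k1 = (1.850000, 3.402000)
  predictor → (-1.189500, 2.972660)
  k2 = (2.972660, 2.248155)
  → (-1.004261, 2.782276)
1.130000: (-1.004261, 2.782276)
  k1 = (2.782276, 1.898053)
  predictor → (-0.086110, 3.408633)
  k2 = (3.408633, 0.162748)
  → (0.017239, 3.122308)
(p(1.46), q(1.46)) ≈ (0.0172, 3.1223)

0.0172, 3.1223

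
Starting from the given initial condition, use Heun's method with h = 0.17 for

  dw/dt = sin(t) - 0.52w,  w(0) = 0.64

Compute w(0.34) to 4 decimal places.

Heun: k1 = f(t_n, w_n); k2 = f(t_n + h, w_n + h·k1); w_{n+1} = w_n + (h/2)·(k1 + k2).
t=0.000000, w=0.640000:
  k1 = f(0.000000, 0.640000) = -0.332800
  k2 = f(0.170000, 0.583424) = -0.134198
  w ← 0.640000 + (0.17/2)·(-0.332800 + (-0.134198)) = 0.600305
t=0.170000, w=0.600305:
  k1 = f(0.170000, 0.600305) = -0.142976
  k2 = f(0.340000, 0.575999) = 0.033968
  w ← 0.600305 + (0.17/2)·(-0.142976 + 0.033968) = 0.591039
w(0.34) ≈ 0.5910

0.5910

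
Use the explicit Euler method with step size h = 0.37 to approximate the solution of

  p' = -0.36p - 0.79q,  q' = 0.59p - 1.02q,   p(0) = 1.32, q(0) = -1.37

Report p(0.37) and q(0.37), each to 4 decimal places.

Euler on (p,q): p_{n+1} = p_n + h·p', q_{n+1} = q_n + h·q'.
0.000000: (1.320000, -1.370000); f=(0.607100, 2.176200) → (1.544627, -0.564806)
(p(0.37), q(0.37)) ≈ (1.5446, -0.5648)

1.5446, -0.5648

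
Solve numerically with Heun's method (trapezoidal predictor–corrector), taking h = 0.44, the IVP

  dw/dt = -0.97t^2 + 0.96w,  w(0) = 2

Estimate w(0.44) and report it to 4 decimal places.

2.9819

Heun: k1 = f(t_n, w_n); k2 = f(t_n + h, w_n + h·k1); w_{n+1} = w_n + (h/2)·(k1 + k2).
t=0.000000, w=2.000000:
  k1 = f(0.000000, 2.000000) = 1.920000
  k2 = f(0.440000, 2.844800) = 2.543216
  w ← 2.000000 + (0.44/2)·(1.920000 + 2.543216) = 2.981908
w(0.44) ≈ 2.9819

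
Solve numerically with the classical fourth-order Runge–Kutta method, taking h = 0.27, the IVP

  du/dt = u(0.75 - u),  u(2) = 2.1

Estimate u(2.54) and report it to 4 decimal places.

RK4: k1 = f(t_n, u_n); k2 = f(t_n + h/2, u_n + (h/2)·k1); k3 = f(t_n + h/2, u_n + (h/2)·k2); k4 = f(t_n + h, u_n + h·k3); u_{n+1} = u_n + (h/6)·(k1 + 2k2 + 2k3 + k4).
t=2.000000, u=2.100000:
  k1 = f(2.000000, 2.100000) = -2.835000
  k2 = f(2.135000, 1.717275) = -1.661077
  k3 = f(2.135000, 1.875755) = -2.111639
  k4 = f(2.270000, 1.529857) = -1.193071
  u ← 2.100000 + (0.27/6)·(k1 + 2k2 + 2k3 + k4) = 1.579192
t=2.270000, u=1.579192:
  k1 = f(2.270000, 1.579192) = -1.309454
  k2 = f(2.405000, 1.402416) = -0.914959
  k3 = f(2.405000, 1.455673) = -1.027229
  k4 = f(2.540000, 1.301841) = -0.718408
  u ← 1.579192 + (0.27/6)·(k1 + 2k2 + 2k3 + k4) = 1.313142
u(2.54) ≈ 1.3131

1.3131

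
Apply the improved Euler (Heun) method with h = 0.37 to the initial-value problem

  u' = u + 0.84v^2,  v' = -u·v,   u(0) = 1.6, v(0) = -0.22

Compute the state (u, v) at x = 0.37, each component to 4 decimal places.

2.3131, -0.1182

Heun on (u,v): k1 = f(x_n, state_n); k2 = f(x_n + h, state_n + h·k1); state_{n+1} = state_n + (h/2)·(k1 + k2).
0.000000: (1.600000, -0.220000)
  k1 = (1.640656, 0.352000)
  predictor → (2.207043, -0.089760)
  k2 = (2.213810, 0.198104)
  → (2.313076, -0.118231)
(u(0.37), v(0.37)) ≈ (2.3131, -0.1182)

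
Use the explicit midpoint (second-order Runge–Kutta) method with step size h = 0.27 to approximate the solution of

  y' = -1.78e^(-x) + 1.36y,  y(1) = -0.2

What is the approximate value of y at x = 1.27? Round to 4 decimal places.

-0.4739

Midpoint: k1 = f(x_n, y_n); k2 = f(x_n + h/2, y_n + (h/2)·k1); y_{n+1} = y_n + h·k2.
x=1.000000, y=-0.200000:
  k1 = f(1.000000, -0.200000) = -0.926825
  k2 = f(1.135000, -0.325121) = -1.014297
  y ← -0.200000 + 0.27·(-1.014297) = -0.473860
y(1.27) ≈ -0.4739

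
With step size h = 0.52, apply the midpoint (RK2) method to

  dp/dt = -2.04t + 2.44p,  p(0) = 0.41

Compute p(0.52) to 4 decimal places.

Midpoint: k1 = f(t_n, p_n); k2 = f(t_n + h/2, p_n + (h/2)·k1); p_{n+1} = p_n + h·k2.
t=0.000000, p=0.410000:
  k1 = f(0.000000, 0.410000) = 1.000400
  k2 = f(0.260000, 0.670104) = 1.104654
  p ← 0.410000 + 0.52·1.104654 = 0.984420
p(0.52) ≈ 0.9844

0.9844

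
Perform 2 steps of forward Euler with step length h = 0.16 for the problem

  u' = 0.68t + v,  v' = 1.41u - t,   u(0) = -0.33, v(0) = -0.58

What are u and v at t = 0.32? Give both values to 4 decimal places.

-0.5101, -0.7754

Euler on (u,v): u_{n+1} = u_n + h·u', v_{n+1} = v_n + h·v'.
0.000000: (-0.330000, -0.580000); f=(-0.580000, -0.465300) → (-0.422800, -0.654448)
0.160000: (-0.422800, -0.654448); f=(-0.545648, -0.756148) → (-0.510104, -0.775432)
(u(0.32), v(0.32)) ≈ (-0.5101, -0.7754)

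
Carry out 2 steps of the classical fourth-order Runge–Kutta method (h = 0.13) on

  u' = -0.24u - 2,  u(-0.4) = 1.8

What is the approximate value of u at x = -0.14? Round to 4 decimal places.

RK4: k1 = f(x_n, u_n); k2 = f(x_n + h/2, u_n + (h/2)·k1); k3 = f(x_n + h/2, u_n + (h/2)·k2); k4 = f(x_n + h, u_n + h·k3); u_{n+1} = u_n + (h/6)·(k1 + 2k2 + 2k3 + k4).
x=-0.400000, u=1.800000:
  k1 = f(-0.400000, 1.800000) = -2.432000
  k2 = f(-0.335000, 1.641920) = -2.394061
  k3 = f(-0.335000, 1.644386) = -2.394653
  k4 = f(-0.270000, 1.488695) = -2.357287
  u ← 1.800000 + (0.13/6)·(k1 + 2k2 + 2k3 + k4) = 1.488721
x=-0.270000, u=1.488721:
  k1 = f(-0.270000, 1.488721) = -2.357293
  k2 = f(-0.205000, 1.335497) = -2.320519
  k3 = f(-0.205000, 1.337887) = -2.321093
  k4 = f(-0.140000, 1.186979) = -2.284875
  u ← 1.488721 + (0.13/6)·(k1 + 2k2 + 2k3 + k4) = 1.187004
u(-0.14) ≈ 1.1870

1.1870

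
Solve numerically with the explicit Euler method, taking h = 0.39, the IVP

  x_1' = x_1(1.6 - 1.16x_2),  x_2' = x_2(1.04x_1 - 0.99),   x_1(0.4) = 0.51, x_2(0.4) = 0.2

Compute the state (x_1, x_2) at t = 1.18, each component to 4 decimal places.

1.2120, 0.1528

Euler on (x_1,x_2): x_1_{n+1} = x_1_n + h·x_1', x_2_{n+1} = x_2_n + h·x_2'.
0.400000: (0.510000, 0.200000); f=(0.697680, -0.091920) → (0.782095, 0.164151)
0.790000: (0.782095, 0.164151); f=(1.102429, -0.028993) → (1.212043, 0.152844)
(x_1(1.18), x_2(1.18)) ≈ (1.2120, 0.1528)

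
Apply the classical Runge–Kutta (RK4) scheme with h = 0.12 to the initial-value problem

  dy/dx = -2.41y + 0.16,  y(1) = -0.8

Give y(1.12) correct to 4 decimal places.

RK4: k1 = f(x_n, y_n); k2 = f(x_n + h/2, y_n + (h/2)·k1); k3 = f(x_n + h/2, y_n + (h/2)·k2); k4 = f(x_n + h, y_n + h·k3); y_{n+1} = y_n + (h/6)·(k1 + 2k2 + 2k3 + k4).
x=1.000000, y=-0.800000:
  k1 = f(1.000000, -0.800000) = 2.088000
  k2 = f(1.060000, -0.674720) = 1.786075
  k3 = f(1.060000, -0.692835) = 1.829734
  k4 = f(1.120000, -0.580432) = 1.558841
  y ← -0.800000 + (0.12/6)·(k1 + 2k2 + 2k3 + k4) = -0.582431
y(1.12) ≈ -0.5824

-0.5824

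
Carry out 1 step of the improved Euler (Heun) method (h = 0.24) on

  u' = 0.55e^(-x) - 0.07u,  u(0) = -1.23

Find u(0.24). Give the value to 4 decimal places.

-1.0927

Heun: k1 = f(x_n, u_n); k2 = f(x_n + h, u_n + h·k1); u_{n+1} = u_n + (h/2)·(k1 + k2).
x=0.000000, u=-1.230000:
  k1 = f(0.000000, -1.230000) = 0.636100
  k2 = f(0.240000, -1.077336) = 0.508059
  u ← -1.230000 + (0.24/2)·(0.636100 + 0.508059) = -1.092701
u(0.24) ≈ -1.0927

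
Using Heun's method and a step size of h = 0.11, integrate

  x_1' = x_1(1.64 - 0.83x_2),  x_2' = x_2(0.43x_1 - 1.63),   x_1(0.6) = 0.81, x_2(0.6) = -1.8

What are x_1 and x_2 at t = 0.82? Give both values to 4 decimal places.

1.5349, -1.4002

Heun on (x_1,x_2): k1 = f(t_n, state_n); k2 = f(t_n + h, state_n + h·k1); state_{n+1} = state_n + (h/2)·(k1 + k2).
0.600000: (0.810000, -1.800000)
  k1 = (2.538540, 2.307060)
  predictor → (1.089239, -1.546223)
  k2 = (3.184245, 1.796135)
  → (1.124753, -1.574324)
0.710000: (1.124753, -1.574324)
  k1 = (3.314298, 1.804736)
  predictor → (1.489326, -1.375803)
  k2 = (4.143181, 1.361481)
  → (1.534914, -1.400182)
(x_1(0.82), x_2(0.82)) ≈ (1.5349, -1.4002)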